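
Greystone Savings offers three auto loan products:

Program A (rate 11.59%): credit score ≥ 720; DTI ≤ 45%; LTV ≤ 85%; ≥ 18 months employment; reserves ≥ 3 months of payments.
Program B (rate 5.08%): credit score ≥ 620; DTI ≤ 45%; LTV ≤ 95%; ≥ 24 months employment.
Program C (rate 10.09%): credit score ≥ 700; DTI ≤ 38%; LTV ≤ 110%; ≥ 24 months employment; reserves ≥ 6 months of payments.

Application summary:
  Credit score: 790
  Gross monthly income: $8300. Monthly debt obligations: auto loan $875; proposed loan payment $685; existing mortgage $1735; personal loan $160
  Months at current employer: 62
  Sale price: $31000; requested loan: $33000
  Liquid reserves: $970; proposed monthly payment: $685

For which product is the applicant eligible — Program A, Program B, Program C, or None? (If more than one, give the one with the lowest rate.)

None

Total debts = (875 + 685 + 1,735 + 160) = 3,455; DTI = 3,455/8,300 = 41.6%.
LTV = 33,000/31,000 = 106.5%.
Reserves = 970/685 = 1.4 months.
Program A: score 790 ≥ 720; DTI 41.6% ≤ 45%; LTV 106.5% > 85%; employment 62 ≥ 18 mo; reserves 1.4 < 3 mo → does not qualify.
Program B: score 790 ≥ 620; DTI 41.6% ≤ 45%; LTV 106.5% > 95%; employment 62 ≥ 24 mo → does not qualify.
Program C: score 790 ≥ 700; DTI 41.6% > 38%; LTV 106.5% ≤ 110%; employment 62 ≥ 24 mo; reserves 1.4 < 6 mo → does not qualify.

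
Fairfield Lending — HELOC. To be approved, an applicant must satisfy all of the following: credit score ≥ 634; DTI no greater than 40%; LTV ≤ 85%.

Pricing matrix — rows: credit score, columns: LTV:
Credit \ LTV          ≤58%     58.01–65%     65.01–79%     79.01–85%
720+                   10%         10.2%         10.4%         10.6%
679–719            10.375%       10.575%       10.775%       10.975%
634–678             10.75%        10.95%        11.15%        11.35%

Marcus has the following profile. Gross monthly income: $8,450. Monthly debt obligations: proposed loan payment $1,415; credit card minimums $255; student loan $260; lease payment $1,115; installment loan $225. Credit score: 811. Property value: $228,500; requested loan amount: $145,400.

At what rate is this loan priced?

10.2%

Credit score 811 ≥ 634; Total monthly debts = (1,415 + 255 + 260 + 1,115 + 225) = 3,270. DTI = 3,270/8,450 = 38.7% ≤ 40%
LTV = 145,400/228,500 = 63.6% ≤ 85%
Row: 811 falls in 720+. Column: 63.6% falls in 58.01–65%. Rate = 10.2%.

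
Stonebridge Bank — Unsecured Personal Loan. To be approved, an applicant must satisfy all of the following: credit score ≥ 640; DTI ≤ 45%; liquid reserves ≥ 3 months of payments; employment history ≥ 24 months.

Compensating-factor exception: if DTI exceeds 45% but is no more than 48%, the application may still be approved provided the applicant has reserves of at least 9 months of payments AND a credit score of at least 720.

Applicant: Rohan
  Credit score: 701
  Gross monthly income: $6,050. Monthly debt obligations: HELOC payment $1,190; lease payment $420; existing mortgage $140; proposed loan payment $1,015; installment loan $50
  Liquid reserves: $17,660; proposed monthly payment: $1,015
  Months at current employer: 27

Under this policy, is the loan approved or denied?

Denied

Credit score 701 ≥ 640 (meets base)
Total debts = (1,190 + 420 + 140 + 1,015 + 50) = 2,815. DTI: 2,815 ÷ 6,050 = 46.5%, over the 45% base limit.
Reserves = 17,660/1,015 = 17.4 months ≥ 3
Employment 27 ≥ 24 months
DTI 46.5% is within the 45%–48% exception band; checking compensating factors.
Override check — reserves: 17.4 mo (ok); score: 701 (below 720).
Override conditions not both satisfied; exception does not apply.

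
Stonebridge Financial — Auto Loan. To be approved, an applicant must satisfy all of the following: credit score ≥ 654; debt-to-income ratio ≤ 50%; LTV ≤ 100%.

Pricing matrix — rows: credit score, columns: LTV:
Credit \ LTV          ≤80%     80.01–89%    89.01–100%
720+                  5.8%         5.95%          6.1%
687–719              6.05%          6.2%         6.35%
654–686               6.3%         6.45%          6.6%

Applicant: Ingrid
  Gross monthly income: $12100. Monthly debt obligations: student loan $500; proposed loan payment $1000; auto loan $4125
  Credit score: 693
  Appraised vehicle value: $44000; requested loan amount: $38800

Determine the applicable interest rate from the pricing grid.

Credit score 693 ≥ 654; Total monthly debts = (500 + 1,000 + 4,125) = 5,625. DTI = 5,625/12,100 = 46.5% ≤ 50%
LTV = 38,800/44,000 = 88.2% ≤ 100%
Row: 693 falls in 687–719. Column: 88.2% falls in 80.01–89%. Rate = 6.2%.

6.2%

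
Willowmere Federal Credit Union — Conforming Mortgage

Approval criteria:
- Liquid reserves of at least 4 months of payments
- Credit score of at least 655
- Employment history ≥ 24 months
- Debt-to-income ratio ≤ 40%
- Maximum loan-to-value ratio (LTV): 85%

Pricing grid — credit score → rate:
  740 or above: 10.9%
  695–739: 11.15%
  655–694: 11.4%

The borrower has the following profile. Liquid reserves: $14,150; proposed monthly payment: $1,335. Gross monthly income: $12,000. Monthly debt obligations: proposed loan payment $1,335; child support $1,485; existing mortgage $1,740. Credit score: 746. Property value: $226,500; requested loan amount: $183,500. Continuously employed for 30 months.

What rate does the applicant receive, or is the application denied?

Approved at 10.9%

Credit score 746 ≥ 655 (meets minimum)
Employment 30 ≥ 24 months
Loan-to-value = 183,500/226,500 = 81% — pass (85% max)
Total monthly debts = (1,335 + 1,485 + 1,740) = 4,560. Debt-to-income = 4,560/12,000 = 38% — meets 40% limit
Reserves = 14,150/1,335 = 10.6 months ≥ 4
All requirements met. Score 746 falls in the 740 or above tier → 10.9%.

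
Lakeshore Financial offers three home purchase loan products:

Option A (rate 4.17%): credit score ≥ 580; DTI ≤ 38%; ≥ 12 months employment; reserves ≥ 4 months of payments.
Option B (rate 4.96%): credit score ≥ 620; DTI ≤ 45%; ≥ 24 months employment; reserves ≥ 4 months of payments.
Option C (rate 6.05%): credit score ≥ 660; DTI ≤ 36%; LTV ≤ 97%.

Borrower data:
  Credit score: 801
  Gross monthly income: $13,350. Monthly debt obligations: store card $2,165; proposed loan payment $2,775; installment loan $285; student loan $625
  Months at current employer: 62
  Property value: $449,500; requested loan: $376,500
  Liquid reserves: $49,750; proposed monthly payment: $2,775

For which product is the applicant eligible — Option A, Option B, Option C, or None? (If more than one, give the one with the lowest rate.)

Option B

Total debts = (2,165 + 2,775 + 285 + 625) = 5,850; DTI = 5,850/13,350 = 43.8%.
LTV = 376,500/449,500 = 83.8%.
Reserves = 49,750/2,775 = 17.9 months.
Option A: score 801 ≥ 580; DTI 43.8% > 38%; employment 62 ≥ 12 mo; reserves 17.9 ≥ 4 mo → does not qualify.
Option B: score 801 ≥ 620; DTI 43.8% ≤ 45%; employment 62 ≥ 24 mo; reserves 17.9 ≥ 4 mo → qualifies.
Option C: score 801 ≥ 660; DTI 43.8% > 36%; LTV 83.8% ≤ 97% → does not qualify.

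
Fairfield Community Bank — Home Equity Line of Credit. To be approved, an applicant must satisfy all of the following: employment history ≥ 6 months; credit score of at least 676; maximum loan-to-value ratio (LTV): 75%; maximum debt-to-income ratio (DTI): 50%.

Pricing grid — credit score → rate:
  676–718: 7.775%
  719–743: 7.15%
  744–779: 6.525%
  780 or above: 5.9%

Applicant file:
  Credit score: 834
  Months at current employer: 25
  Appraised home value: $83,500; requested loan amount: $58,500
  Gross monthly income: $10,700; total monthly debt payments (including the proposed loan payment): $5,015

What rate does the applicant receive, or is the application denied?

Credit score 834 ≥ 676 (meets minimum)
LTV = 58,500/83,500 = 70.1% ≤ 75%
Employment 25 ≥ 6 months
Debt-to-income = 5,015/10,700 = 46.9% — meets 50% limit
All requirements met. Score 834 falls in the 780 or above tier → 5.9%.

Approved at 5.9%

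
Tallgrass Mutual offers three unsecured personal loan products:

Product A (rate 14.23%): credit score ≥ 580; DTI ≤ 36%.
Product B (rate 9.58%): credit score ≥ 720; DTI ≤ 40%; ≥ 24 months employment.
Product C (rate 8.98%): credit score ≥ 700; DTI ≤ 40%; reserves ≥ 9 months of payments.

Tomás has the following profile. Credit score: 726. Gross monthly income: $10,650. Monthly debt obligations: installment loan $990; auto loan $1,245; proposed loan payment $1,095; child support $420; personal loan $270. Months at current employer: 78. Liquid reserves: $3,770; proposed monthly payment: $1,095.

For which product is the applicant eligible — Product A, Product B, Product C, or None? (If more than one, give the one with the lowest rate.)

Product B

Total debts = (990 + 1,245 + 1,095 + 420 + 270) = 4,020; DTI = 4,020/10,650 = 37.7%.
Reserves = 3,770/1,095 = 3.4 months.
Product A: score 726 ≥ 580; DTI 37.7% > 36% → does not qualify.
Product B: score 726 ≥ 720; DTI 37.7% ≤ 40%; employment 78 ≥ 24 mo → qualifies.
Product C: score 726 ≥ 700; DTI 37.7% ≤ 40%; reserves 3.4 < 9 mo → does not qualify.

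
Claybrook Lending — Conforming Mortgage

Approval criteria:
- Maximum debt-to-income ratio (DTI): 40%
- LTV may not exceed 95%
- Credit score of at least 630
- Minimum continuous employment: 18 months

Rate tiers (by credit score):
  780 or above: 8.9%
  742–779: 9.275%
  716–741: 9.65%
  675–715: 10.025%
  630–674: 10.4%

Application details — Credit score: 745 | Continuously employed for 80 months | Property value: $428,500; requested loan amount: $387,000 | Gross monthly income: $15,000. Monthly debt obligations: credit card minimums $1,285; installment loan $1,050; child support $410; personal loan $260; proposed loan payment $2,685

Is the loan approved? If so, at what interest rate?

Approved at 9.275%

Credit score 745 ≥ 630 (meets minimum)
Total monthly debts = (1,285 + 1,050 + 410 + 260 + 2,685) = 5,690. DTI = 5,690/15,000 = 37.9% ≤ 40%
Employment 80 ≥ 18 months
LTV: 387,000 ÷ 428,500 = 90.3%, within 95% cap
All requirements met. Score 745 falls in the 742–779 tier → 9.275%.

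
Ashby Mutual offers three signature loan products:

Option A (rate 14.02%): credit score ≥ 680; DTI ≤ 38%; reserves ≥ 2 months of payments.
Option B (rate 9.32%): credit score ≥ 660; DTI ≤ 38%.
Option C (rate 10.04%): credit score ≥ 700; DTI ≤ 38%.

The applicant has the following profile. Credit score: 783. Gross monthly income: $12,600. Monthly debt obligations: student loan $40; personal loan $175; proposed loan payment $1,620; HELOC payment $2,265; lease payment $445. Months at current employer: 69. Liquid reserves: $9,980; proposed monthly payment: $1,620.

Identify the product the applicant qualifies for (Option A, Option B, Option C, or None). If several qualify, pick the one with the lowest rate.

Option B

Total debts = (40 + 175 + 1,620 + 2,265 + 445) = 4,545; DTI = 4,545/12,600 = 36.1%.
Reserves = 9,980/1,620 = 6.2 months.
Option A: score 783 ≥ 680; DTI 36.1% ≤ 38%; reserves 6.2 ≥ 2 mo → qualifies.
Option B: score 783 ≥ 660; DTI 36.1% ≤ 38% → qualifies.
Option C: score 783 ≥ 700; DTI 36.1% ≤ 38% → qualifies.
Qualifying: Option A, Option B, Option C. Lowest rate is 9.32% → Option B.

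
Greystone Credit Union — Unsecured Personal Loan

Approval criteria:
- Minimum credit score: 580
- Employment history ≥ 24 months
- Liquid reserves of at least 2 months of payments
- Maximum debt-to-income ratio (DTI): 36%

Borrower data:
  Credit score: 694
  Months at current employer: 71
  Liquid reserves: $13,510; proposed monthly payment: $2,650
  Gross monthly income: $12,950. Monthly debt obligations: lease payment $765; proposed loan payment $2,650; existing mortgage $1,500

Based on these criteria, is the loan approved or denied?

Denied

Credit score 694 ≥ 580 (meets)
Employment 71 ≥ 24 months
Liquid reserves cover 13,510/2,650 = 5.1 months — ≥ 2 required
Total monthly debts = (765 + 2,650 + 1,500) = 4,915. DTI = 4,915/12,950 = 38% > 36%
Fails on DTI.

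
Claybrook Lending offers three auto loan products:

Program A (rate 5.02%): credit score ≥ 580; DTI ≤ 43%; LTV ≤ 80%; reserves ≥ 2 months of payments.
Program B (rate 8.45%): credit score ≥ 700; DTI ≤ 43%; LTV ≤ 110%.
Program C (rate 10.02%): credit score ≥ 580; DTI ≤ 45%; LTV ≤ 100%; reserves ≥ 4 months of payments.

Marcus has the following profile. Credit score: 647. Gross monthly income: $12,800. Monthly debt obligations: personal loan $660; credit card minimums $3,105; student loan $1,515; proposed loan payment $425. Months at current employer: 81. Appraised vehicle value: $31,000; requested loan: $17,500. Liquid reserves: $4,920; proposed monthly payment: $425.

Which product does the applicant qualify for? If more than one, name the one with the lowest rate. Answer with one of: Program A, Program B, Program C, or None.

Program C

Total debts = (660 + 3,105 + 1,515 + 425) = 5,705; DTI = 5,705/12,800 = 44.6%.
LTV = 17,500/31,000 = 56.5%.
Reserves = 4,920/425 = 11.6 months.
Program A: score 647 ≥ 580; DTI 44.6% > 43%; LTV 56.5% ≤ 80%; reserves 11.6 ≥ 2 mo → does not qualify.
Program B: score 647 < 700; DTI 44.6% > 43%; LTV 56.5% ≤ 110% → does not qualify.
Program C: score 647 ≥ 580; DTI 44.6% ≤ 45%; LTV 56.5% ≤ 100%; reserves 11.6 ≥ 4 mo → qualifies.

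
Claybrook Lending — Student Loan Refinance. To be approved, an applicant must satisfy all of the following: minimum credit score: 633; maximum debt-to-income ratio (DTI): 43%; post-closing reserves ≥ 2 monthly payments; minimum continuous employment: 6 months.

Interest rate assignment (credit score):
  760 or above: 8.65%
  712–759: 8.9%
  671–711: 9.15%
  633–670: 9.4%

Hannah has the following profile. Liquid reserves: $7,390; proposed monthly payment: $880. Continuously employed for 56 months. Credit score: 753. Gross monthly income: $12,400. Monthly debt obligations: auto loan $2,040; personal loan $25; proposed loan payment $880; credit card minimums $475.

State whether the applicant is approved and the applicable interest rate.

Approved at 8.9%

Credit score 753 ≥ 633 (meets minimum)
Total monthly debts = (2,040 + 25 + 880 + 475) = 3,420. DTI: 3,420 ÷ 12,400 = 27.6%, within the 43% cap
Employment 56 ≥ 6 months
Reserves = 7,390/880 = 8.4 months ≥ 2
All requirements met. Score 753 falls in the 712–759 tier → 8.9%.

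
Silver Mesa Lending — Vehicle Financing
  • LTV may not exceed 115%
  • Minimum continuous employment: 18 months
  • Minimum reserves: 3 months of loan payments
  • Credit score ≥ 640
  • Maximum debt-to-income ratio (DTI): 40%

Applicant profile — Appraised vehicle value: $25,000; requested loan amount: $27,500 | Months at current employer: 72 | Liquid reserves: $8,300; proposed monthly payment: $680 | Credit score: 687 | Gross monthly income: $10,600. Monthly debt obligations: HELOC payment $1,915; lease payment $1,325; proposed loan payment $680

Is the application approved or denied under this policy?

LTV = 27,500/25,000 = 110% ≤ 115%
Employment 72 ≥ 18 months
Reserves = 8,300/680 = 12.2 months ≥ 3
Credit score 687 ≥ 640 (meets)
Total monthly debts = (1,915 + 1,325 + 680) = 3,920. DTI: 3,920 ÷ 10,600 = 37%, within the 40% cap
All criteria satisfied.

Approved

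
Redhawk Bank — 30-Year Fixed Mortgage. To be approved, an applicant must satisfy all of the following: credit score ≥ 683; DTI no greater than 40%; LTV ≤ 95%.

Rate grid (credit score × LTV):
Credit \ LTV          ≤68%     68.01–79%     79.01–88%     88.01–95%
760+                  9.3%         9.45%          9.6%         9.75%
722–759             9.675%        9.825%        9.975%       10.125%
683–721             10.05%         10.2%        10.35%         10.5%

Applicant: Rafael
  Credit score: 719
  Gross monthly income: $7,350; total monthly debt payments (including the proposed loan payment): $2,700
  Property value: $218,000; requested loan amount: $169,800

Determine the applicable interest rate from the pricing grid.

10.2%

Credit score 719 ≥ 683; DTI = 2,700/7,350 = 36.7% ≤ 40%
LTV: 169,800 ÷ 218,000 = 77.9%, within 95% cap
Credit 719 → row 683–721; LTV 77.9% → column 68.01–79%. Grid cell → 10.2%.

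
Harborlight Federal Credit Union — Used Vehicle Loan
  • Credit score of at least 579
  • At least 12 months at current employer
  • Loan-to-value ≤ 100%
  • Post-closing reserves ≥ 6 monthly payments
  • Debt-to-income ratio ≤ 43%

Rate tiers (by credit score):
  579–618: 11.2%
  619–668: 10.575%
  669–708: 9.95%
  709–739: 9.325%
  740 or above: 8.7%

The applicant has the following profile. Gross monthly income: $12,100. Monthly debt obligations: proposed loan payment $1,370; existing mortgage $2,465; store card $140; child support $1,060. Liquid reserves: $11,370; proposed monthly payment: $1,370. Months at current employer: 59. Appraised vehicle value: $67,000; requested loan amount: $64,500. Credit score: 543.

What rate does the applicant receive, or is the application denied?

Credit score 543 < 579 (below minimum)
Total monthly debts = (1,370 + 2,465 + 140 + 1,060) = 5,035. Debt-to-income = 5,035/12,100 = 41.6% — meets 43% limit
Reserves: 11,370 ÷ 1,370 = 8.3 months (meets 6-month minimum)
Employment 59 ≥ 12 months
Loan-to-value = 64,500/67,000 = 96.3% — pass (100% max)
Not all requirements met → denied.

Denied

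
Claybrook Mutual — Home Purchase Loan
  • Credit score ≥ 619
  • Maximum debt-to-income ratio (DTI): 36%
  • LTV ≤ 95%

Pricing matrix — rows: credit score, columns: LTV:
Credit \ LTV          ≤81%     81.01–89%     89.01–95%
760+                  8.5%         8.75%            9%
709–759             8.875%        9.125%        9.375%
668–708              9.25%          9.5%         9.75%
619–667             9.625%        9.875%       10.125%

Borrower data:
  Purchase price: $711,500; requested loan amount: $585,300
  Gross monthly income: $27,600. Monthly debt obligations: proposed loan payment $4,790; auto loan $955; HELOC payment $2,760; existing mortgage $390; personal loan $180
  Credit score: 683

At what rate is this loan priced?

9.5%

Credit score 683 ≥ 619; Total monthly debts = (4,790 + 955 + 2,760 + 390 + 180) = 9,075. DTI = 9,075/27,600 = 32.9% ≤ 36%
LTV = 585,300/711,500 = 82.3% ≤ 95%
Row: 683 falls in 668–708. Column: 82.3% falls in 81.01–89%. Rate = 9.5%.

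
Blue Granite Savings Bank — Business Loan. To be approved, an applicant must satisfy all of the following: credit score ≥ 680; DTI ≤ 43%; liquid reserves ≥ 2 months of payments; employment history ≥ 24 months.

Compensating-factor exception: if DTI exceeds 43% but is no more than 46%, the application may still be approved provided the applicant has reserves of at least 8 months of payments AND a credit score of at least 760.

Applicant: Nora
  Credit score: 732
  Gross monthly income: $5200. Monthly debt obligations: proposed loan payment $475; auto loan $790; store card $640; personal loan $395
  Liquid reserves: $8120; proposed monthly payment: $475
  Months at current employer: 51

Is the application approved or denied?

Denied

Credit score 732 ≥ 680 (meets base)
Total debts = (475 + 790 + 640 + 395) = 2,300. DTI = 2,300/5,200 = 44.2% > 43% — standard DTI limit exceeded.
Reserves: 8,120 ÷ 475 = 17.1 months (meets 2-month minimum)
Employment 51 ≥ 24 months
44.2% falls in the override range (43%–46%), so the compensating-factor test applies.
Override check — reserves: 17.1 mo (ok); score: 732 (below 760).
Compensating-factor requirement not fully met.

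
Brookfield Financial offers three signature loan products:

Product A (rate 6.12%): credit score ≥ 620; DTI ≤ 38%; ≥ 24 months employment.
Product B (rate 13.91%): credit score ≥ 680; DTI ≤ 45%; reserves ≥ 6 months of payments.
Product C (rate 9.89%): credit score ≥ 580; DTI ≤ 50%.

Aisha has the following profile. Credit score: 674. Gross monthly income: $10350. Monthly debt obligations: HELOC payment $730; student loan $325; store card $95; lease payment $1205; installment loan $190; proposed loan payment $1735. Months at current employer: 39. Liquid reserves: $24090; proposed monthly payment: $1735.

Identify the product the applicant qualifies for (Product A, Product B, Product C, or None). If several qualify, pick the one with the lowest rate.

Total debts = (730 + 325 + 95 + 1,205 + 190 + 1,735) = 4,280; DTI = 4,280/10,350 = 41.4%.
Reserves = 24,090/1,735 = 13.9 months.
Product A: score 674 ≥ 620; DTI 41.4% > 38%; employment 39 ≥ 24 mo → does not qualify.
Product B: score 674 < 680; DTI 41.4% ≤ 45%; reserves 13.9 ≥ 6 mo → does not qualify.
Product C: score 674 ≥ 580; DTI 41.4% ≤ 50% → qualifies.

Product C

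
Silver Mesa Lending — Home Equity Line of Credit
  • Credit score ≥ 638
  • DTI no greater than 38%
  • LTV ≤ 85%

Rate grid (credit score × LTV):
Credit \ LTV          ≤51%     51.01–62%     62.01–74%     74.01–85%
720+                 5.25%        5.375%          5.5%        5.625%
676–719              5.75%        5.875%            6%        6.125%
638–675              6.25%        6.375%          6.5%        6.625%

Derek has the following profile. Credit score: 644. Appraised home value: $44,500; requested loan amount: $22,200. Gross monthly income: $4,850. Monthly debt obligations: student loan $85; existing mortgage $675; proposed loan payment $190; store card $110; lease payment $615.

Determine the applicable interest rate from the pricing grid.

6.25%

Credit score 644 ≥ 638; Total monthly debts = (85 + 675 + 190 + 110 + 615) = 1,675. DTI: 1,675 ÷ 4,850 = 34.5%, within the 38% cap
LTV = 22,200/44,500 = 49.9% ≤ 85%
Credit 644 → row 638–675; LTV 49.9% → column ≤51%. Grid cell → 6.25%.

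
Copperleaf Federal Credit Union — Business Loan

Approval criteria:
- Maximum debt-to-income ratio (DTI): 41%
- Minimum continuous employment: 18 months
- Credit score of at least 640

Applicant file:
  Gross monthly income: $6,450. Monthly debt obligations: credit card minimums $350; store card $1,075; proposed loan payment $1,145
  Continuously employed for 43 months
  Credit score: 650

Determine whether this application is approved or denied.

Approved

Total monthly debts = (350 + 1,075 + 1,145) = 2,570. Debt-to-income = 2,570/6,450 = 39.8% — meets 41% limit
Employment 43 ≥ 18 months
Credit score 650 ≥ 640 (meets)
All criteria satisfied.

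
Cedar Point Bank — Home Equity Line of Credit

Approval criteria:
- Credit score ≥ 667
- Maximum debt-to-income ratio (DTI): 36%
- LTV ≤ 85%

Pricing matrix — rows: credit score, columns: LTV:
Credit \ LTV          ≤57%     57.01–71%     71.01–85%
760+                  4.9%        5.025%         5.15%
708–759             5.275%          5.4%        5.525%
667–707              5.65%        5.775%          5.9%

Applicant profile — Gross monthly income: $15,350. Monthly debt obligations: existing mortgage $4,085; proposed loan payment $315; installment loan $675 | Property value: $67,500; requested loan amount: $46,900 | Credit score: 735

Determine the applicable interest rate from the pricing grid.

5.4%

Credit score 735 ≥ 667; Total monthly debts = (4,085 + 315 + 675) = 5,075. DTI: 5,075 ÷ 15,350 = 33.1%, within the 36% cap
LTV: 46,900 ÷ 67,500 = 69.5%, within 85% cap
Score 735 is in the 708–759 band; LTV 69.5% is in the 57.01–71% band → 5.4%.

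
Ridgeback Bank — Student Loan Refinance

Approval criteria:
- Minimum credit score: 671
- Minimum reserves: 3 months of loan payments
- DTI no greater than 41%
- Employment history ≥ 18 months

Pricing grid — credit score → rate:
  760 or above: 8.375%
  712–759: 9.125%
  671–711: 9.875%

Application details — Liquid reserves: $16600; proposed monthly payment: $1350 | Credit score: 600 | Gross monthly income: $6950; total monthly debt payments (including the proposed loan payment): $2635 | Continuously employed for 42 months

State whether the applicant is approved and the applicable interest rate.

Credit score 600 < 671 (below minimum)
Reserves = 16,600/1,350 = 12.3 months ≥ 3
Employment 42 ≥ 18 months
DTI = 2,635/6,950 = 37.9% ≤ 41%
Not all requirements met → denied.

Denied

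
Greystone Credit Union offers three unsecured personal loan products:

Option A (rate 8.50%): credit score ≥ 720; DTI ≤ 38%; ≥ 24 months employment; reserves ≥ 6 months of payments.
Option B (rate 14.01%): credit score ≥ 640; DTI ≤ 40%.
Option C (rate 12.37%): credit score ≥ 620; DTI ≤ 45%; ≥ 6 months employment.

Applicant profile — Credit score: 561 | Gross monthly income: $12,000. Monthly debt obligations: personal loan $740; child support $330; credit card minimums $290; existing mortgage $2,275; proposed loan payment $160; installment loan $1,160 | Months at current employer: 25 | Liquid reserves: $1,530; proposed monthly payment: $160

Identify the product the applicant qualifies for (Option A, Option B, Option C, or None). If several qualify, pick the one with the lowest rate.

Total debts = (740 + 330 + 290 + 2,275 + 160 + 1,160) = 4,955; DTI = 4,955/12,000 = 41.3%.
Reserves = 1,530/160 = 9.6 months.
Option A: score 561 < 720; DTI 41.3% > 38%; employment 25 ≥ 24 mo; reserves 9.6 ≥ 6 mo → does not qualify.
Option B: score 561 < 640; DTI 41.3% > 40% → does not qualify.
Option C: score 561 < 620; DTI 41.3% ≤ 45%; employment 25 ≥ 6 mo → does not qualify.

None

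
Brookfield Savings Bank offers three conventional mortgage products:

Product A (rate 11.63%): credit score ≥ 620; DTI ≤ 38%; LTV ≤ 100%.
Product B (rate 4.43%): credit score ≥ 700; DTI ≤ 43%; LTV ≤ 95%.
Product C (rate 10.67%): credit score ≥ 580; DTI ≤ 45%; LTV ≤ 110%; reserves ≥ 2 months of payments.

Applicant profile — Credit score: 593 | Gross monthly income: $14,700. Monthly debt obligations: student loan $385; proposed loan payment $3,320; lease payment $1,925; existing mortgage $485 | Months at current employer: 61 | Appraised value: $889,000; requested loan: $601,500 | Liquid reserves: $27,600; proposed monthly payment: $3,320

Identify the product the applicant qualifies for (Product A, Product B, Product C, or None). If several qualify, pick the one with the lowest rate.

Product C

Total debts = (385 + 3,320 + 1,925 + 485) = 6,115; DTI = 6,115/14,700 = 41.6%.
LTV = 601,500/889,000 = 67.7%.
Reserves = 27,600/3,320 = 8.3 months.
Product A: score 593 < 620; DTI 41.6% > 38%; LTV 67.7% ≤ 100% → does not qualify.
Product B: score 593 < 700; DTI 41.6% ≤ 43%; LTV 67.7% ≤ 95% → does not qualify.
Product C: score 593 ≥ 580; DTI 41.6% ≤ 45%; LTV 67.7% ≤ 110%; reserves 8.3 ≥ 2 mo → qualifies.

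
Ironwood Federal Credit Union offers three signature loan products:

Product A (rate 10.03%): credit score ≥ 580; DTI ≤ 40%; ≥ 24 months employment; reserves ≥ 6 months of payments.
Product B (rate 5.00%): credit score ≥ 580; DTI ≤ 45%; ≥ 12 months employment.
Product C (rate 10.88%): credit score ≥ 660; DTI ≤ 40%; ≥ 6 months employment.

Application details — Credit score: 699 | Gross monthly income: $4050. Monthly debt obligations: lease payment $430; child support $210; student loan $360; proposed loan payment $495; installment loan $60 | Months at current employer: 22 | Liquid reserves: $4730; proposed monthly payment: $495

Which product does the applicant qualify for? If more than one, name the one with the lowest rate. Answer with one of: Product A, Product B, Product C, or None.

Total debts = (430 + 210 + 360 + 495 + 60) = 1,555; DTI = 1,555/4,050 = 38.4%.
Reserves = 4,730/495 = 9.6 months.
Product A: score 699 ≥ 580; DTI 38.4% ≤ 40%; employment 22 < 24 mo; reserves 9.6 ≥ 6 mo → does not qualify.
Product B: score 699 ≥ 580; DTI 38.4% ≤ 45%; employment 22 ≥ 12 mo → qualifies.
Product C: score 699 ≥ 660; DTI 38.4% ≤ 40%; employment 22 ≥ 6 mo → qualifies.
Qualifying: Product B, Product C. Lowest rate is 5.00% → Product B.

Product B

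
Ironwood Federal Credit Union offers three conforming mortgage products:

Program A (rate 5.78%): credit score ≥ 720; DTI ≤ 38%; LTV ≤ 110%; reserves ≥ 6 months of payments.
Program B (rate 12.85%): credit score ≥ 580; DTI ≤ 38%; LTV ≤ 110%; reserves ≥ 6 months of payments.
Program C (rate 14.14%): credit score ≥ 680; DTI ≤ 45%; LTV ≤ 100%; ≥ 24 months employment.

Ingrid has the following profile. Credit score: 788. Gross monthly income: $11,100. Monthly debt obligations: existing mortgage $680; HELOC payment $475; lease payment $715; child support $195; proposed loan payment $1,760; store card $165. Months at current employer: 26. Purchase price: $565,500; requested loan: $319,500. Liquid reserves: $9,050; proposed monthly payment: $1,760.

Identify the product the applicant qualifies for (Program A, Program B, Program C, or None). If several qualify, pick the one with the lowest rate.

Total debts = (680 + 475 + 715 + 195 + 1,760 + 165) = 3,990; DTI = 3,990/11,100 = 35.9%.
LTV = 319,500/565,500 = 56.5%.
Reserves = 9,050/1,760 = 5.1 months.
Program A: score 788 ≥ 720; DTI 35.9% ≤ 38%; LTV 56.5% ≤ 110%; reserves 5.1 < 6 mo → does not qualify.
Program B: score 788 ≥ 580; DTI 35.9% ≤ 38%; LTV 56.5% ≤ 110%; reserves 5.1 < 6 mo → does not qualify.
Program C: score 788 ≥ 680; DTI 35.9% ≤ 45%; LTV 56.5% ≤ 100%; employment 26 ≥ 24 mo → qualifies.

Program C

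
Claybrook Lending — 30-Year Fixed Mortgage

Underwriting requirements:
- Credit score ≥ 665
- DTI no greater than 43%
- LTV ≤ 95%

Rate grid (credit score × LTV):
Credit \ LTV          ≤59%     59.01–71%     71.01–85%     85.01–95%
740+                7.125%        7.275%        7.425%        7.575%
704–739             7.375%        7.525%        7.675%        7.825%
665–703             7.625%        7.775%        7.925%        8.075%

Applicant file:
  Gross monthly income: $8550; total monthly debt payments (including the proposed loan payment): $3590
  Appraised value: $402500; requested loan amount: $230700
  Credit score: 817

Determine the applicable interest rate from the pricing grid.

Credit score 817 ≥ 665; Debt-to-income = 3,590/8,550 = 42% — meets 43% limit
LTV: 230,700 ÷ 402,500 = 57.3%, within 95% cap
Score 817 is in the 740+ band; LTV 57.3% is in the ≤59% band → 7.125%.

7.125%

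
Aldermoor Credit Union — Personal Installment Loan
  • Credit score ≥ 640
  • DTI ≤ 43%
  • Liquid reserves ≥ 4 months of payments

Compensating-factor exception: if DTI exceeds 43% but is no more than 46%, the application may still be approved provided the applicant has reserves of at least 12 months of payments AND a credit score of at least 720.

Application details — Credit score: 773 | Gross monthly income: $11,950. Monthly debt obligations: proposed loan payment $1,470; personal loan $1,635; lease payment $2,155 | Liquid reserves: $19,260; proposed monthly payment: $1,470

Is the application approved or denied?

Credit score 773 ≥ 640 (meets base)
Total debts = (1,470 + 1,635 + 2,155) = 5,260. DTI: 5,260 ÷ 11,950 = 44%, over the 43% base limit.
Liquid reserves cover 19,260/1,470 = 13.1 months — ≥ 4 required
44% falls in the override range (43%–46%), so the compensating-factor test applies.
Reserves 13.1 ≥ 12 months; credit score 773 ≥ 720.
Both compensating conditions met → exception applies.

Approved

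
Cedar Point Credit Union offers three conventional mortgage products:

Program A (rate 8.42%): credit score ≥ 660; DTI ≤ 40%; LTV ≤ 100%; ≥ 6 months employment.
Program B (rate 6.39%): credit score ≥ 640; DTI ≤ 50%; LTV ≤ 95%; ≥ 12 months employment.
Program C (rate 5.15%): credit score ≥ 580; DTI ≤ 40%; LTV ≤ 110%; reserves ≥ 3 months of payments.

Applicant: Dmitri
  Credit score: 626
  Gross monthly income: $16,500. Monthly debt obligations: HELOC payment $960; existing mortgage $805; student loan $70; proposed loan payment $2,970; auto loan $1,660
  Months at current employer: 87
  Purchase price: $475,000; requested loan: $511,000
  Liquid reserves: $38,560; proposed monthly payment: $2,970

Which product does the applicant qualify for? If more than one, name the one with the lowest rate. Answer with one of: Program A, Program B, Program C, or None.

Total debts = (960 + 805 + 70 + 2,970 + 1,660) = 6,465; DTI = 6,465/16,500 = 39.2%.
LTV = 511,000/475,000 = 107.6%.
Reserves = 38,560/2,970 = 13.0 months.
Program A: score 626 < 660; DTI 39.2% ≤ 40%; LTV 107.6% > 100%; employment 87 ≥ 6 mo → does not qualify.
Program B: score 626 < 640; DTI 39.2% ≤ 50%; LTV 107.6% > 95%; employment 87 ≥ 12 mo → does not qualify.
Program C: score 626 ≥ 580; DTI 39.2% ≤ 40%; LTV 107.6% ≤ 110%; reserves 13.0 ≥ 3 mo → qualifies.

Program C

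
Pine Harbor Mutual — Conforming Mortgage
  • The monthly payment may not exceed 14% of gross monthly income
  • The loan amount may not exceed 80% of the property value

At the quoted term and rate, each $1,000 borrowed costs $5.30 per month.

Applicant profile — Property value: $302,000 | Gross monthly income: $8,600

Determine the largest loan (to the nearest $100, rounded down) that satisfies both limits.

$227,100

Payment cap: 14% × $8,600 = $1,204/month.
At $5.30 per $1,000, that supports 1,204/5.30 × 1,000 ≈ $227,169 → $227,100.
LTV cap: 80% × $302,000 = $241,600 → $241,600.
Binding constraint: payment-to-income.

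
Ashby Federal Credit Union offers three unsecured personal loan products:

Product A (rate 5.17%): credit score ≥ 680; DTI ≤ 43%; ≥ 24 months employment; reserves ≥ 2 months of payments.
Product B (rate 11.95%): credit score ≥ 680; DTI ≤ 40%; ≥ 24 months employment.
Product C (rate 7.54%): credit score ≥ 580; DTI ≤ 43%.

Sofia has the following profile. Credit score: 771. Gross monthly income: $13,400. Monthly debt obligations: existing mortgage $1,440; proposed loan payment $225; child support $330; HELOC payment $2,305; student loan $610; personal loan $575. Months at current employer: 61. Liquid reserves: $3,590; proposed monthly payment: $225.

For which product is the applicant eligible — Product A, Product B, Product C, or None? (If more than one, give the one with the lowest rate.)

Total debts = (1,440 + 225 + 330 + 2,305 + 610 + 575) = 5,485; DTI = 5,485/13,400 = 40.9%.
Reserves = 3,590/225 = 16.0 months.
Product A: score 771 ≥ 680; DTI 40.9% ≤ 43%; employment 61 ≥ 24 mo; reserves 16.0 ≥ 2 mo → qualifies.
Product B: score 771 ≥ 680; DTI 40.9% > 40%; employment 61 ≥ 24 mo → does not qualify.
Product C: score 771 ≥ 580; DTI 40.9% ≤ 43% → qualifies.
Qualifying: Product A, Product C. Lowest rate is 5.17% → Product A.

Product A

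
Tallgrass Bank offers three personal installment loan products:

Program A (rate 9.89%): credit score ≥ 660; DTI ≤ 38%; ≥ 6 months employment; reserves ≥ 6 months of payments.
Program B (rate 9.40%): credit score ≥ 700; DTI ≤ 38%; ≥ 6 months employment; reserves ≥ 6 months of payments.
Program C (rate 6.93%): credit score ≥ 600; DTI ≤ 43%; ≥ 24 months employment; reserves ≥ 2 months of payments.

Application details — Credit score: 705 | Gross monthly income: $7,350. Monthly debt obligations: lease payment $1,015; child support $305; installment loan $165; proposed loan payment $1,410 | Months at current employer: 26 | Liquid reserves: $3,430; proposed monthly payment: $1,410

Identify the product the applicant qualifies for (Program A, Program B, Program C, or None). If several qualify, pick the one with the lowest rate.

Program C

Total debts = (1,015 + 305 + 165 + 1,410) = 2,895; DTI = 2,895/7,350 = 39.4%.
Reserves = 3,430/1,410 = 2.4 months.
Program A: score 705 ≥ 660; DTI 39.4% > 38%; employment 26 ≥ 6 mo; reserves 2.4 < 6 mo → does not qualify.
Program B: score 705 ≥ 700; DTI 39.4% > 38%; employment 26 ≥ 6 mo; reserves 2.4 < 6 mo → does not qualify.
Program C: score 705 ≥ 600; DTI 39.4% ≤ 43%; employment 26 ≥ 24 mo; reserves 2.4 ≥ 2 mo → qualifies.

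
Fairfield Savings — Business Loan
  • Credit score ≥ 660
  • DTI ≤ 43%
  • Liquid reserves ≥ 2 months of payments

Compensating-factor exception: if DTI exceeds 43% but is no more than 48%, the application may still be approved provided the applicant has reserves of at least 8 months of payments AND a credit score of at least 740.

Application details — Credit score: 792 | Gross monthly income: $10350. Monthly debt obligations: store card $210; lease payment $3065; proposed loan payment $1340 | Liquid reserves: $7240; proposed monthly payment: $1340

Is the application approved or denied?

Credit score 792 ≥ 660 (meets base)
Total debts = (210 + 3,065 + 1,340) = 4,615. DTI = 4,615/10,350 = 44.6% > 43% — standard DTI limit exceeded.
Liquid reserves cover 7,240/1,340 = 5.4 months — ≥ 2 required
DTI 44.6% is within the 43%–48% exception band; checking compensating factors.
Override check — reserves: 5.4 mo (short of 8); score: 792 (ok).
Override conditions not both satisfied; exception does not apply.

Denied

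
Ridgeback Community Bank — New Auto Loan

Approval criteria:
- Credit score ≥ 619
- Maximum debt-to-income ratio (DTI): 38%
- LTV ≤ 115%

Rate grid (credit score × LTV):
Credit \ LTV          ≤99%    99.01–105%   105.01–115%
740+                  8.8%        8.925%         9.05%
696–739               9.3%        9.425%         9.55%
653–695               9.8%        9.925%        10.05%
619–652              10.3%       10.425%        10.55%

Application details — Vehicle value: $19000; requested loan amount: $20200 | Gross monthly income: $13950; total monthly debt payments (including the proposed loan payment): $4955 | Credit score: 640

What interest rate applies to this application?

Credit score 640 ≥ 619; DTI = 4,955/13,950 = 35.5% ≤ 38%
LTV: 20,200 ÷ 19,000 = 106.3%, within 115% cap
Row: 640 falls in 619–652. Column: 106.3% falls in 105.01–115%. Rate = 10.55%.

10.55%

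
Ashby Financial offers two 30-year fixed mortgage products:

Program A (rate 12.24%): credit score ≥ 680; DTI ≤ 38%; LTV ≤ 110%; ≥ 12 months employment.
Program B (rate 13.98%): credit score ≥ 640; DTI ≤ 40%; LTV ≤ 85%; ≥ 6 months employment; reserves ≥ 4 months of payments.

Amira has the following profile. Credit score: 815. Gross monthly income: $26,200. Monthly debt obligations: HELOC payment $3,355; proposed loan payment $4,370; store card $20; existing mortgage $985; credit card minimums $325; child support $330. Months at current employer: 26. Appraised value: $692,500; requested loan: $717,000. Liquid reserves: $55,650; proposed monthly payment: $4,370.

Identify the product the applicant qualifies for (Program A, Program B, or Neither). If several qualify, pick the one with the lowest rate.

Program A

Total debts = (3,355 + 4,370 + 20 + 985 + 325 + 330) = 9,385; DTI = 9,385/26,200 = 35.8%.
LTV = 717,000/692,500 = 103.5%.
Reserves = 55,650/4,370 = 12.7 months.
Program A: score 815 ≥ 680; DTI 35.8% ≤ 38%; LTV 103.5% ≤ 110%; employment 26 ≥ 12 mo → qualifies.
Program B: score 815 ≥ 640; DTI 35.8% ≤ 40%; LTV 103.5% > 85%; employment 26 ≥ 6 mo; reserves 12.7 ≥ 4 mo → does not qualify.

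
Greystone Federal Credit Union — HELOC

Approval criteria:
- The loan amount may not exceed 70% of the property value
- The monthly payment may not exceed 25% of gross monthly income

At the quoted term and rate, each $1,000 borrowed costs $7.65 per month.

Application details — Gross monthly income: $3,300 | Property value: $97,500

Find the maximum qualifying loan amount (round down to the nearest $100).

Payment cap: 25% × $3,300 = $825/month.
At $7.65 per $1,000, that supports 825/7.65 × 1,000 ≈ $107,843 → $107,800.
LTV cap: 70% × $97,500 = $68,250 → $68,200.
Binding constraint: loan-to-value.

$68,200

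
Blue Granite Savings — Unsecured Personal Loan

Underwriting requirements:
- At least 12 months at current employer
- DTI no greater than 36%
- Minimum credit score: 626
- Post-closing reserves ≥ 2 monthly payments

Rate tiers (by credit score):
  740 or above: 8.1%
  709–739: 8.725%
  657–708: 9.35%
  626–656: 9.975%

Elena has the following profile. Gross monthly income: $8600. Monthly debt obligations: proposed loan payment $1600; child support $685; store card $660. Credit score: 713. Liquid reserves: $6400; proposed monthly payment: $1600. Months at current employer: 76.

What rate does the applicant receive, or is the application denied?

Credit score 713 ≥ 626 (meets minimum)
Employment 76 ≥ 12 months
Reserves: 6,400 ÷ 1,600 = 4.0 months (meets 2-month minimum)
Total monthly debts = (1,600 + 685 + 660) = 2,945. DTI = 2,945/8,600 = 34.2% ≤ 36%
All requirements met. Score 713 falls in the 709–739 tier → 8.725%.

Approved at 8.725%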